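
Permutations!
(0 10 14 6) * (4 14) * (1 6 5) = (0 10 4 14 5 1 6) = [10, 6, 2, 3, 14, 1, 0, 7, 8, 9, 4, 11, 12, 13, 5]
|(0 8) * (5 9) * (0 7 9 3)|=|(0 8 7 9 5 3)|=6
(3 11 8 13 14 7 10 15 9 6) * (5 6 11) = (3 5 6)(7 10 15 9 11 8 13 14) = [0, 1, 2, 5, 4, 6, 3, 10, 13, 11, 15, 8, 12, 14, 7, 9]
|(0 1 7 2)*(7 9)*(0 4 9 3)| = 12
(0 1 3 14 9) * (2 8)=(0 1 3 14 9)(2 8)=[1, 3, 8, 14, 4, 5, 6, 7, 2, 0, 10, 11, 12, 13, 9]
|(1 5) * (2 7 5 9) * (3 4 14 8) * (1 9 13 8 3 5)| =|(1 13 8 5 9 2 7)(3 4 14)| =21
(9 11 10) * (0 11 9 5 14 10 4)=(0 11 4)(5 14 10)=[11, 1, 2, 3, 0, 14, 6, 7, 8, 9, 5, 4, 12, 13, 10]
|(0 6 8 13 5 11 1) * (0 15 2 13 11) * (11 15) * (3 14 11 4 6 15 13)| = |(0 15 2 3 14 11 1 4 6 8 13 5)| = 12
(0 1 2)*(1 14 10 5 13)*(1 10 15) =(0 14 15 1 2)(5 13 10) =[14, 2, 0, 3, 4, 13, 6, 7, 8, 9, 5, 11, 12, 10, 15, 1]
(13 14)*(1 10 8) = (1 10 8)(13 14) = [0, 10, 2, 3, 4, 5, 6, 7, 1, 9, 8, 11, 12, 14, 13]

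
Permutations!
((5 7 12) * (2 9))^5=(2 9)(5 12 7)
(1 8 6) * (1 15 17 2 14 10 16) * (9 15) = (1 8 6 9 15 17 2 14 10 16) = [0, 8, 14, 3, 4, 5, 9, 7, 6, 15, 16, 11, 12, 13, 10, 17, 1, 2]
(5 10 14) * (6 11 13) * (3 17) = (3 17)(5 10 14)(6 11 13) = [0, 1, 2, 17, 4, 10, 11, 7, 8, 9, 14, 13, 12, 6, 5, 15, 16, 3]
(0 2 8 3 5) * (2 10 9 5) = [10, 1, 8, 2, 4, 0, 6, 7, 3, 5, 9] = (0 10 9 5)(2 8 3)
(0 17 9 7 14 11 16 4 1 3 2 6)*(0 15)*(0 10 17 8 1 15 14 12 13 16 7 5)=(0 8 1 3 2 6 14 11 7 12 13 16 4 15 10 17 9 5)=[8, 3, 6, 2, 15, 0, 14, 12, 1, 5, 17, 7, 13, 16, 11, 10, 4, 9]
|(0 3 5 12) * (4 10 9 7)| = 4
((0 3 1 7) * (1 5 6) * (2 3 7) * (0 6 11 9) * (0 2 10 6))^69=(0 7)(2 9 11 5 3)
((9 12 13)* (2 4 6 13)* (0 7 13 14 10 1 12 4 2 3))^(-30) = (0 9 14 12 7 4 10 3 13 6 1)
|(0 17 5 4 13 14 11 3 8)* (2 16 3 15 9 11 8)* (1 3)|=84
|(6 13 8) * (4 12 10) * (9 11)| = 6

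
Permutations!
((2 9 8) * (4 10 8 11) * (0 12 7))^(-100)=(0 7 12)(2 11 10)(4 8 9)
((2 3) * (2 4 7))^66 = ((2 3 4 7))^66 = (2 4)(3 7)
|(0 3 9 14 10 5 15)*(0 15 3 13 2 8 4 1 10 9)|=18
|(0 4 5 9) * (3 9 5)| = 4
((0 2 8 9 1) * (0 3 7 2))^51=(1 2)(3 8)(7 9)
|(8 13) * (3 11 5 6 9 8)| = |(3 11 5 6 9 8 13)| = 7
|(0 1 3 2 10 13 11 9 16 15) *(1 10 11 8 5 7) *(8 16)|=40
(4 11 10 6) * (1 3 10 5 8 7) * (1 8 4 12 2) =(1 3 10 6 12 2)(4 11 5)(7 8) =[0, 3, 1, 10, 11, 4, 12, 8, 7, 9, 6, 5, 2]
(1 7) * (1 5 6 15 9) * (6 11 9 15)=[0, 7, 2, 3, 4, 11, 6, 5, 8, 1, 10, 9, 12, 13, 14, 15]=(15)(1 7 5 11 9)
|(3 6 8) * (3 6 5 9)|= |(3 5 9)(6 8)|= 6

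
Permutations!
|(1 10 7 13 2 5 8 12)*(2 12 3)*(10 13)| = |(1 13 12)(2 5 8 3)(7 10)| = 12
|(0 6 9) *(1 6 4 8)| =|(0 4 8 1 6 9)| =6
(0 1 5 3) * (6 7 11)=[1, 5, 2, 0, 4, 3, 7, 11, 8, 9, 10, 6]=(0 1 5 3)(6 7 11)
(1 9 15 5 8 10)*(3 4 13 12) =(1 9 15 5 8 10)(3 4 13 12) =[0, 9, 2, 4, 13, 8, 6, 7, 10, 15, 1, 11, 3, 12, 14, 5]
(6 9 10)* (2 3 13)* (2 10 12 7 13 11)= (2 3 11)(6 9 12 7 13 10)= [0, 1, 3, 11, 4, 5, 9, 13, 8, 12, 6, 2, 7, 10]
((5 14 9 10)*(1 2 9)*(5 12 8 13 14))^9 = ((1 2 9 10 12 8 13 14))^9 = (1 2 9 10 12 8 13 14)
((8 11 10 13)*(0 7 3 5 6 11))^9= (13)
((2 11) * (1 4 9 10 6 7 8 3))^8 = ((1 4 9 10 6 7 8 3)(2 11))^8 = (11)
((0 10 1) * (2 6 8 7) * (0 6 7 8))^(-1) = (0 6 1 10)(2 7)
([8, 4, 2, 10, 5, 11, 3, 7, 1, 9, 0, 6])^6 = (0 6 4)(1 10 11)(3 5 8)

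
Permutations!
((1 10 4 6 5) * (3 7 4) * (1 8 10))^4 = (3 5 7 8 4 10 6)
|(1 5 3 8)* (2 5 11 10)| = 7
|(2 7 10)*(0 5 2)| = |(0 5 2 7 10)| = 5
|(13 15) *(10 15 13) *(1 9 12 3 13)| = 10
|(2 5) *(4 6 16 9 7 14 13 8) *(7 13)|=6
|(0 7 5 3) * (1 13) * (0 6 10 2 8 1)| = 10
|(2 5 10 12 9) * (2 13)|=|(2 5 10 12 9 13)|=6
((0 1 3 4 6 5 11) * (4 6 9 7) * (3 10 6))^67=((0 1 10 6 5 11)(4 9 7))^67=(0 1 10 6 5 11)(4 9 7)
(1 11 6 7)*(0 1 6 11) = (11)(0 1)(6 7) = [1, 0, 2, 3, 4, 5, 7, 6, 8, 9, 10, 11]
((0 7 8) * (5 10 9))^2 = (0 8 7)(5 9 10)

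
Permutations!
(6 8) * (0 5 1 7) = (0 5 1 7)(6 8) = [5, 7, 2, 3, 4, 1, 8, 0, 6]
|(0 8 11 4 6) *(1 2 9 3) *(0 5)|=|(0 8 11 4 6 5)(1 2 9 3)|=12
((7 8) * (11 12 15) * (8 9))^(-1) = ((7 9 8)(11 12 15))^(-1) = (7 8 9)(11 15 12)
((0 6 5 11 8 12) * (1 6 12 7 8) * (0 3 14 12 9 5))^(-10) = (0 5 1)(3 12 14)(6 9 11)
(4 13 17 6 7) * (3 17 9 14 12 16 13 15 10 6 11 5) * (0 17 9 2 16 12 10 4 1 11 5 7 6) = (0 17 5 3 9 14 10)(1 11 7)(2 16 13)(4 15) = [17, 11, 16, 9, 15, 3, 6, 1, 8, 14, 0, 7, 12, 2, 10, 4, 13, 5]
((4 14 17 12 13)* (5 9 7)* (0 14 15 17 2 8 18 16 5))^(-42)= (0 8 5)(2 16 7)(4 12 15 13 17)(9 14 18)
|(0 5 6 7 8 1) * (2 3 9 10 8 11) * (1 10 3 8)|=18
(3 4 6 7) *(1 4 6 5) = (1 4 5)(3 6 7) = [0, 4, 2, 6, 5, 1, 7, 3]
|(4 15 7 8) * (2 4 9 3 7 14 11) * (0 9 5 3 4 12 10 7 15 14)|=13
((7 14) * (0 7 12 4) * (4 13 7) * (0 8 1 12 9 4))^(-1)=((1 12 13 7 14 9 4 8))^(-1)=(1 8 4 9 14 7 13 12)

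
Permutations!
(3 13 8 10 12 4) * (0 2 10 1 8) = (0 2 10 12 4 3 13)(1 8) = [2, 8, 10, 13, 3, 5, 6, 7, 1, 9, 12, 11, 4, 0]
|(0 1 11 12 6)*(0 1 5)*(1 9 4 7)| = 14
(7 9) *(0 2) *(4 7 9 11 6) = (0 2)(4 7 11 6) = [2, 1, 0, 3, 7, 5, 4, 11, 8, 9, 10, 6]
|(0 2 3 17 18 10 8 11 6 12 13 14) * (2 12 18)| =60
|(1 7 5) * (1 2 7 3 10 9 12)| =15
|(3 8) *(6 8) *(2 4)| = |(2 4)(3 6 8)| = 6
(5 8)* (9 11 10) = (5 8)(9 11 10) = [0, 1, 2, 3, 4, 8, 6, 7, 5, 11, 9, 10]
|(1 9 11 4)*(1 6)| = |(1 9 11 4 6)| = 5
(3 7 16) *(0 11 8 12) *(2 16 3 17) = (0 11 8 12)(2 16 17)(3 7) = [11, 1, 16, 7, 4, 5, 6, 3, 12, 9, 10, 8, 0, 13, 14, 15, 17, 2]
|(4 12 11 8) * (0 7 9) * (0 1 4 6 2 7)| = |(1 4 12 11 8 6 2 7 9)| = 9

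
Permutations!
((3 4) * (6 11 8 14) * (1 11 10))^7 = ((1 11 8 14 6 10)(3 4))^7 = (1 11 8 14 6 10)(3 4)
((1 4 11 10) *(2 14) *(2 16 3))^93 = (1 4 11 10)(2 14 16 3)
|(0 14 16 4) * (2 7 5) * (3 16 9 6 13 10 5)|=12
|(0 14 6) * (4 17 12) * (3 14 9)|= 15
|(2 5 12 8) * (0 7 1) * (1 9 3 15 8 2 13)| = |(0 7 9 3 15 8 13 1)(2 5 12)| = 24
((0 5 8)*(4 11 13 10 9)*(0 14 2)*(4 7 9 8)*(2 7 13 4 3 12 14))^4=(0 14 10 5 7 8 3 9 2 12 13)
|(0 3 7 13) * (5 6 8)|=12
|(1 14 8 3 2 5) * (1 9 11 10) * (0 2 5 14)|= 10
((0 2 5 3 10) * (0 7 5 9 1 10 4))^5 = ((0 2 9 1 10 7 5 3 4))^5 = (0 7 2 5 9 3 1 4 10)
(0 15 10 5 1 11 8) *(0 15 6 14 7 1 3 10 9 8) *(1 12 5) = (0 6 14 7 12 5 3 10 1 11)(8 15 9) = [6, 11, 2, 10, 4, 3, 14, 12, 15, 8, 1, 0, 5, 13, 7, 9]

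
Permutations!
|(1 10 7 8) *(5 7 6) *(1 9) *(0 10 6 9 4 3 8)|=|(0 10 9 1 6 5 7)(3 8 4)|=21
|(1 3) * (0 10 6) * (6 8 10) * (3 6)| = |(0 3 1 6)(8 10)| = 4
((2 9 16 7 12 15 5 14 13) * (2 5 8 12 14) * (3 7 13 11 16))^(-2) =((2 9 3 7 14 11 16 13 5)(8 12 15))^(-2) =(2 13 11 7 9 5 16 14 3)(8 12 15)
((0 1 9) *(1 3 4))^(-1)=(0 9 1 4 3)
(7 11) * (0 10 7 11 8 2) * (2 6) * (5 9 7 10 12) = (0 12 5 9 7 8 6 2) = [12, 1, 0, 3, 4, 9, 2, 8, 6, 7, 10, 11, 5]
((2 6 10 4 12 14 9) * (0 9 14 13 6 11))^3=((14)(0 9 2 11)(4 12 13 6 10))^3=(14)(0 11 2 9)(4 6 12 10 13)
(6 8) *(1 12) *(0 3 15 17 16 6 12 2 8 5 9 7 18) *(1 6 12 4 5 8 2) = (0 3 15 17 16 12 6 8 4 5 9 7 18) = [3, 1, 2, 15, 5, 9, 8, 18, 4, 7, 10, 11, 6, 13, 14, 17, 12, 16, 0]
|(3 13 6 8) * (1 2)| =|(1 2)(3 13 6 8)| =4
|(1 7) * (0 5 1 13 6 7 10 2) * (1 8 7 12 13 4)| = 24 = |(0 5 8 7 4 1 10 2)(6 12 13)|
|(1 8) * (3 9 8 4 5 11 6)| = |(1 4 5 11 6 3 9 8)| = 8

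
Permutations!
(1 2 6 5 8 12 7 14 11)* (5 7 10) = (1 2 6 7 14 11)(5 8 12 10) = [0, 2, 6, 3, 4, 8, 7, 14, 12, 9, 5, 1, 10, 13, 11]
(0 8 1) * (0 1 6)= (0 8 6)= [8, 1, 2, 3, 4, 5, 0, 7, 6]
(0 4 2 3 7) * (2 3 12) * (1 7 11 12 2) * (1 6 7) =(0 4 3 11 12 6 7) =[4, 1, 2, 11, 3, 5, 7, 0, 8, 9, 10, 12, 6]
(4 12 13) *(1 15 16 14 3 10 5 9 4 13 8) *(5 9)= (1 15 16 14 3 10 9 4 12 8)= [0, 15, 2, 10, 12, 5, 6, 7, 1, 4, 9, 11, 8, 13, 3, 16, 14]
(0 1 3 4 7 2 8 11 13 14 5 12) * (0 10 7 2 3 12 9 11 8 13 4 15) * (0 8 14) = [1, 12, 13, 15, 2, 9, 6, 3, 14, 11, 7, 4, 10, 0, 5, 8] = (0 1 12 10 7 3 15 8 14 5 9 11 4 2 13)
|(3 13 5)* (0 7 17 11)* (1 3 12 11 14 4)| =|(0 7 17 14 4 1 3 13 5 12 11)| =11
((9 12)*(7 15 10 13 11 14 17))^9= ((7 15 10 13 11 14 17)(9 12))^9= (7 10 11 17 15 13 14)(9 12)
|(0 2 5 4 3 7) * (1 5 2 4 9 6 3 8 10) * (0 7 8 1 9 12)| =5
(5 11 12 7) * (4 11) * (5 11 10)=[0, 1, 2, 3, 10, 4, 6, 11, 8, 9, 5, 12, 7]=(4 10 5)(7 11 12)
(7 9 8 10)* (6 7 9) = [0, 1, 2, 3, 4, 5, 7, 6, 10, 8, 9] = (6 7)(8 10 9)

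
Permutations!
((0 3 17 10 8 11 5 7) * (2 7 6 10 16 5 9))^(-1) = (0 7 2 9 11 8 10 6 5 16 17 3)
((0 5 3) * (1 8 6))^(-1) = (0 3 5)(1 6 8)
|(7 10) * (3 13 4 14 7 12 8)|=8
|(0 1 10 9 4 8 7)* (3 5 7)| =|(0 1 10 9 4 8 3 5 7)| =9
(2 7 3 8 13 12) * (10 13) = (2 7 3 8 10 13 12) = [0, 1, 7, 8, 4, 5, 6, 3, 10, 9, 13, 11, 2, 12]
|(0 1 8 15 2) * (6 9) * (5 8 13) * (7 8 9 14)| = 11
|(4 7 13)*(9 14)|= 6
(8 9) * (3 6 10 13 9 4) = (3 6 10 13 9 8 4) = [0, 1, 2, 6, 3, 5, 10, 7, 4, 8, 13, 11, 12, 9]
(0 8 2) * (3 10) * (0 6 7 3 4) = (0 8 2 6 7 3 10 4) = [8, 1, 6, 10, 0, 5, 7, 3, 2, 9, 4]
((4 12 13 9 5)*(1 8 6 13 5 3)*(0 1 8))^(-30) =(13)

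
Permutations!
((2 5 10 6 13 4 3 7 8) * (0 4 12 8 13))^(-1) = (0 6 10 5 2 8 12 13 7 3 4)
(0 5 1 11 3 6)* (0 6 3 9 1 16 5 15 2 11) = (0 15 2 11 9 1)(5 16) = [15, 0, 11, 3, 4, 16, 6, 7, 8, 1, 10, 9, 12, 13, 14, 2, 5]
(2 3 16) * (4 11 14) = [0, 1, 3, 16, 11, 5, 6, 7, 8, 9, 10, 14, 12, 13, 4, 15, 2] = (2 3 16)(4 11 14)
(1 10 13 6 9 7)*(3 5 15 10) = (1 3 5 15 10 13 6 9 7) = [0, 3, 2, 5, 4, 15, 9, 1, 8, 7, 13, 11, 12, 6, 14, 10]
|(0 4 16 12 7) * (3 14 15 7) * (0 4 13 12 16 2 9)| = |(16)(0 13 12 3 14 15 7 4 2 9)| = 10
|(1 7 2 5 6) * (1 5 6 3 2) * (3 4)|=10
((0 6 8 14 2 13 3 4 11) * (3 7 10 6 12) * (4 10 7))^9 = (0 4 2 8 10 12 11 13 14 6 3)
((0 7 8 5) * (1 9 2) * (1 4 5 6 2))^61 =((0 7 8 6 2 4 5)(1 9))^61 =(0 4 6 7 5 2 8)(1 9)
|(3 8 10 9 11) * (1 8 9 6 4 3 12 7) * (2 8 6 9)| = |(1 6 4 3 2 8 10 9 11 12 7)| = 11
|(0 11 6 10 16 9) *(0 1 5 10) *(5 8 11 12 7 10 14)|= 10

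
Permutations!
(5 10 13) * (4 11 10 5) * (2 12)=(2 12)(4 11 10 13)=[0, 1, 12, 3, 11, 5, 6, 7, 8, 9, 13, 10, 2, 4]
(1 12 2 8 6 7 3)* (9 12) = (1 9 12 2 8 6 7 3) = [0, 9, 8, 1, 4, 5, 7, 3, 6, 12, 10, 11, 2]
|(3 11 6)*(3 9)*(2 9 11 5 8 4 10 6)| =9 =|(2 9 3 5 8 4 10 6 11)|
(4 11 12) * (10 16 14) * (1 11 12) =(1 11)(4 12)(10 16 14) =[0, 11, 2, 3, 12, 5, 6, 7, 8, 9, 16, 1, 4, 13, 10, 15, 14]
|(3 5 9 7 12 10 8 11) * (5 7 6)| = 6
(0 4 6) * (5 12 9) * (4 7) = (0 7 4 6)(5 12 9) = [7, 1, 2, 3, 6, 12, 0, 4, 8, 5, 10, 11, 9]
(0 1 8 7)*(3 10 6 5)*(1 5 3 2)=(0 5 2 1 8 7)(3 10 6)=[5, 8, 1, 10, 4, 2, 3, 0, 7, 9, 6]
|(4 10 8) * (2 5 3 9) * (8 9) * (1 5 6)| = 9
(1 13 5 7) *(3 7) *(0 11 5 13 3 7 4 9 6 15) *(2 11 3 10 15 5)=(0 3 4 9 6 5 7 1 10 15)(2 11)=[3, 10, 11, 4, 9, 7, 5, 1, 8, 6, 15, 2, 12, 13, 14, 0]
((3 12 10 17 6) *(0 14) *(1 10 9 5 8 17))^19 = (0 14)(1 10)(3 17 5 12 6 8 9)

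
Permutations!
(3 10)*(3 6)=(3 10 6)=[0, 1, 2, 10, 4, 5, 3, 7, 8, 9, 6]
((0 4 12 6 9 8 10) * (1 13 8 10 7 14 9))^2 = ((0 4 12 6 1 13 8 7 14 9 10))^2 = (0 12 1 8 14 10 4 6 13 7 9)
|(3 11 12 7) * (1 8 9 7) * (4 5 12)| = 9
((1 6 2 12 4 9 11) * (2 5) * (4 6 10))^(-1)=(1 11 9 4 10)(2 5 6 12)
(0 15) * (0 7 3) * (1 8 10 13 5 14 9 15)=(0 1 8 10 13 5 14 9 15 7 3)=[1, 8, 2, 0, 4, 14, 6, 3, 10, 15, 13, 11, 12, 5, 9, 7]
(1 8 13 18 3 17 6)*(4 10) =(1 8 13 18 3 17 6)(4 10) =[0, 8, 2, 17, 10, 5, 1, 7, 13, 9, 4, 11, 12, 18, 14, 15, 16, 6, 3]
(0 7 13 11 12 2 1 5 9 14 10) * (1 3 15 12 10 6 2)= (0 7 13 11 10)(1 5 9 14 6 2 3 15 12)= [7, 5, 3, 15, 4, 9, 2, 13, 8, 14, 0, 10, 1, 11, 6, 12]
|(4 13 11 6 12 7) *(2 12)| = 7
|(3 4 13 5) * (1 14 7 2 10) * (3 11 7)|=10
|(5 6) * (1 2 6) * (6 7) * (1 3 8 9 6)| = |(1 2 7)(3 8 9 6 5)| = 15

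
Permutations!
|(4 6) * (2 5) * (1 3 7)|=6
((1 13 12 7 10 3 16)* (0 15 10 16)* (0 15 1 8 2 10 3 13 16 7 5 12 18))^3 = (0 8 13 1 2 18 16 10)(3 15)(5 12)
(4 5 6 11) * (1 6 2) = (1 6 11 4 5 2) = [0, 6, 1, 3, 5, 2, 11, 7, 8, 9, 10, 4]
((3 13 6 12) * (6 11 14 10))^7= ((3 13 11 14 10 6 12))^7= (14)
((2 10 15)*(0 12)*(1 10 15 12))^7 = ((0 1 10 12)(2 15))^7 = (0 12 10 1)(2 15)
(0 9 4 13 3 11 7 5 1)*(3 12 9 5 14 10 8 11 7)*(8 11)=(0 5 1)(3 7 14 10 11)(4 13 12 9)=[5, 0, 2, 7, 13, 1, 6, 14, 8, 4, 11, 3, 9, 12, 10]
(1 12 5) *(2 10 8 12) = [0, 2, 10, 3, 4, 1, 6, 7, 12, 9, 8, 11, 5] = (1 2 10 8 12 5)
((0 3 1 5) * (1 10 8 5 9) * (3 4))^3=((0 4 3 10 8 5)(1 9))^3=(0 10)(1 9)(3 5)(4 8)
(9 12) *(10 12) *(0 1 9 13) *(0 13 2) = (13)(0 1 9 10 12 2) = [1, 9, 0, 3, 4, 5, 6, 7, 8, 10, 12, 11, 2, 13]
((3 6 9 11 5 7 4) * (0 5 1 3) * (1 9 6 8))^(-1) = (0 4 7 5)(1 8 3)(9 11)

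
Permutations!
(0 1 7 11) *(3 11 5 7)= (0 1 3 11)(5 7)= [1, 3, 2, 11, 4, 7, 6, 5, 8, 9, 10, 0]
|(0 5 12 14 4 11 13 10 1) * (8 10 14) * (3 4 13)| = |(0 5 12 8 10 1)(3 4 11)(13 14)| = 6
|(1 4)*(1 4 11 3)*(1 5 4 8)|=6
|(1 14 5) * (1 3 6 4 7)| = |(1 14 5 3 6 4 7)| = 7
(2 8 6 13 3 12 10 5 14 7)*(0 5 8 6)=(0 5 14 7 2 6 13 3 12 10 8)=[5, 1, 6, 12, 4, 14, 13, 2, 0, 9, 8, 11, 10, 3, 7]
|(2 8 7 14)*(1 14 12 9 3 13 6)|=|(1 14 2 8 7 12 9 3 13 6)|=10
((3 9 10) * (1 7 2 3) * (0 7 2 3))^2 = ((0 7 3 9 10 1 2))^2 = (0 3 10 2 7 9 1)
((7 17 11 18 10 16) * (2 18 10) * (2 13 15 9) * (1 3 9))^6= ((1 3 9 2 18 13 15)(7 17 11 10 16))^6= (1 15 13 18 2 9 3)(7 17 11 10 16)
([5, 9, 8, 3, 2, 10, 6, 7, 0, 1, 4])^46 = [2, 1, 10, 3, 5, 8, 6, 7, 4, 9, 0]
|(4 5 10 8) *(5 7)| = 5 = |(4 7 5 10 8)|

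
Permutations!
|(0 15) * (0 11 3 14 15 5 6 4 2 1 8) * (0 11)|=|(0 5 6 4 2 1 8 11 3 14 15)|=11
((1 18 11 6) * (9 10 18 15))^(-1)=(1 6 11 18 10 9 15)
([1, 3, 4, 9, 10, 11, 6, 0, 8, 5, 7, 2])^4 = [5, 11, 0, 2, 1, 10, 6, 9, 8, 4, 3, 7]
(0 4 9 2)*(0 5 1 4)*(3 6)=(1 4 9 2 5)(3 6)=[0, 4, 5, 6, 9, 1, 3, 7, 8, 2]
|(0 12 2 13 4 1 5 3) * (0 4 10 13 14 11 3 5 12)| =|(1 12 2 14 11 3 4)(10 13)| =14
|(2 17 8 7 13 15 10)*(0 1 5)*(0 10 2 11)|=30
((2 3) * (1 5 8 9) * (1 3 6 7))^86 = (1 6 3 8)(2 9 5 7)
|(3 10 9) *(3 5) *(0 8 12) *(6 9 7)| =|(0 8 12)(3 10 7 6 9 5)| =6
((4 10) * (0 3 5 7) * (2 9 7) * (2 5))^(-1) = (0 7 9 2 3)(4 10) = ((0 3 2 9 7)(4 10))^(-1)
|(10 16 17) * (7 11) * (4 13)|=6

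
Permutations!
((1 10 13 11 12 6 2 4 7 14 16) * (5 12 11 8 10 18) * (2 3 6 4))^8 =(18)(8 13 10)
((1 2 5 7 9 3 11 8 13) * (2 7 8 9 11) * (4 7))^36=(1 2 7 8 9)(3 4 5 11 13)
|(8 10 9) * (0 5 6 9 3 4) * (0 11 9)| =|(0 5 6)(3 4 11 9 8 10)| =6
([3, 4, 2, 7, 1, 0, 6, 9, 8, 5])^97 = (0 7 5 3 9)(1 4)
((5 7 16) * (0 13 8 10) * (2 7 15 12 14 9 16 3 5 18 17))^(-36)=(2 16 12 3 17 9 15 7 18 14 5)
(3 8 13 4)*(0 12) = (0 12)(3 8 13 4) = [12, 1, 2, 8, 3, 5, 6, 7, 13, 9, 10, 11, 0, 4]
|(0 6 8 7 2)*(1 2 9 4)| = 8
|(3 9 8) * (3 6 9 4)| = 6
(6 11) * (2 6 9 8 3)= [0, 1, 6, 2, 4, 5, 11, 7, 3, 8, 10, 9]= (2 6 11 9 8 3)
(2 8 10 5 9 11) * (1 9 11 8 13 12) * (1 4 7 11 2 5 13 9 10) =[0, 10, 9, 3, 7, 2, 6, 11, 1, 8, 13, 5, 4, 12] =(1 10 13 12 4 7 11 5 2 9 8)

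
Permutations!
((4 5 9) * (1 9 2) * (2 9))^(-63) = (9)(1 2)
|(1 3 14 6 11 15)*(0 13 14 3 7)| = 8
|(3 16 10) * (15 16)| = 4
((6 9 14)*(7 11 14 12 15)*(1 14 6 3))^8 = (1 3 14)(6 12 7)(9 15 11)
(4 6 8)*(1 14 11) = (1 14 11)(4 6 8) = [0, 14, 2, 3, 6, 5, 8, 7, 4, 9, 10, 1, 12, 13, 11]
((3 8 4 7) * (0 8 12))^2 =((0 8 4 7 3 12))^2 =(0 4 3)(7 12 8)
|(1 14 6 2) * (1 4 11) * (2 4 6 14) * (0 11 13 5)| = |(14)(0 11 1 2 6 4 13 5)| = 8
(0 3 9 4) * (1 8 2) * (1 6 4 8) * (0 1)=(0 3 9 8 2 6 4 1)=[3, 0, 6, 9, 1, 5, 4, 7, 2, 8]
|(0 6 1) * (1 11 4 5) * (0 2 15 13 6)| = 8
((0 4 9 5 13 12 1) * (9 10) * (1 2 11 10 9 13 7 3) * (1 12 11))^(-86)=((0 4 9 5 7 3 12 2 1)(10 13 11))^(-86)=(0 7 1 5 2 9 12 4 3)(10 13 11)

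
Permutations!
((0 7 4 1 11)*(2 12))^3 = (0 1 7 11 4)(2 12)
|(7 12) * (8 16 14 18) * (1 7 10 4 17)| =12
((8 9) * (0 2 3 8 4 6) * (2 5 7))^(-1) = ((0 5 7 2 3 8 9 4 6))^(-1) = (0 6 4 9 8 3 2 7 5)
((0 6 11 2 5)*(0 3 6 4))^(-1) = (0 4)(2 11 6 3 5)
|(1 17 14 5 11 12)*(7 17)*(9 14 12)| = |(1 7 17 12)(5 11 9 14)| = 4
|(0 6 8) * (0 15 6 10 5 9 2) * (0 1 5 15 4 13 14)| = 8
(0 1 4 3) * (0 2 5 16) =(0 1 4 3 2 5 16) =[1, 4, 5, 2, 3, 16, 6, 7, 8, 9, 10, 11, 12, 13, 14, 15, 0]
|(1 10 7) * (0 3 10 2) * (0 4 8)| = 8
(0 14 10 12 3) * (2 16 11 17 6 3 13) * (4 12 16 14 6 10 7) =(0 6 3)(2 14 7 4 12 13)(10 16 11 17) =[6, 1, 14, 0, 12, 5, 3, 4, 8, 9, 16, 17, 13, 2, 7, 15, 11, 10]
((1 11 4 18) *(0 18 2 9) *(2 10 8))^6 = (0 8 11)(1 9 10)(2 4 18) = ((0 18 1 11 4 10 8 2 9))^6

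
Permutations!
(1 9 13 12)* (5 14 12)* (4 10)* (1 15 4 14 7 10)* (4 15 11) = (15)(1 9 13 5 7 10 14 12 11 4) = [0, 9, 2, 3, 1, 7, 6, 10, 8, 13, 14, 4, 11, 5, 12, 15]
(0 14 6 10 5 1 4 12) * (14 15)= (0 15 14 6 10 5 1 4 12)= [15, 4, 2, 3, 12, 1, 10, 7, 8, 9, 5, 11, 0, 13, 6, 14]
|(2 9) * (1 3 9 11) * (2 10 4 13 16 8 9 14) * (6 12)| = 30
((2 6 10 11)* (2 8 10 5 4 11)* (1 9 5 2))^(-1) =(1 10 8 11 4 5 9)(2 6)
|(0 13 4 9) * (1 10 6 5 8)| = 20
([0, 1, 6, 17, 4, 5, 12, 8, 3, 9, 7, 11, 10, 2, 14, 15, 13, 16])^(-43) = (2 17 7 6 16 8 12 13 3 10)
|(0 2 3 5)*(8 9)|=4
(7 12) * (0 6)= (0 6)(7 12)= [6, 1, 2, 3, 4, 5, 0, 12, 8, 9, 10, 11, 7]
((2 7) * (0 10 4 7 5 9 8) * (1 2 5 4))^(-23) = (0 4 8 2 9 1 5 10 7)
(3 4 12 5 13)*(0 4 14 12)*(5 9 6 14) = [4, 1, 2, 5, 0, 13, 14, 7, 8, 6, 10, 11, 9, 3, 12] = (0 4)(3 5 13)(6 14 12 9)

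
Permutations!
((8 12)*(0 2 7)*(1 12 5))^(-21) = ((0 2 7)(1 12 8 5))^(-21) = (1 5 8 12)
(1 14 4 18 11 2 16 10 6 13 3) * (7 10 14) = (1 7 10 6 13 3)(2 16 14 4 18 11) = [0, 7, 16, 1, 18, 5, 13, 10, 8, 9, 6, 2, 12, 3, 4, 15, 14, 17, 11]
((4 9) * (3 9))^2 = (3 4 9)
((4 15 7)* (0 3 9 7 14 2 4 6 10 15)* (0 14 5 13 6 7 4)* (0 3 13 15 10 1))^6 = (15)(0 6)(1 13)(2 3 9 4 14)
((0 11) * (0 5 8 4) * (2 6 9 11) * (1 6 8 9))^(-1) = (0 4 8 2)(1 6)(5 11 9)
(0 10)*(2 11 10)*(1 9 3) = (0 2 11 10)(1 9 3) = [2, 9, 11, 1, 4, 5, 6, 7, 8, 3, 0, 10]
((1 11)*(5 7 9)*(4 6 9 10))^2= (11)(4 9 7)(5 10 6)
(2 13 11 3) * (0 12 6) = [12, 1, 13, 2, 4, 5, 0, 7, 8, 9, 10, 3, 6, 11] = (0 12 6)(2 13 11 3)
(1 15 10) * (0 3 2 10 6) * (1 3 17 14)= (0 17 14 1 15 6)(2 10 3)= [17, 15, 10, 2, 4, 5, 0, 7, 8, 9, 3, 11, 12, 13, 1, 6, 16, 14]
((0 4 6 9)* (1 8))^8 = (9)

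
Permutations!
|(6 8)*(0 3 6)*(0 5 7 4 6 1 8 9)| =9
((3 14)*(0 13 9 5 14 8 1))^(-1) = (0 1 8 3 14 5 9 13)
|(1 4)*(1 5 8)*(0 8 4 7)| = |(0 8 1 7)(4 5)| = 4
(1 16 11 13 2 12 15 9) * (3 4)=(1 16 11 13 2 12 15 9)(3 4)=[0, 16, 12, 4, 3, 5, 6, 7, 8, 1, 10, 13, 15, 2, 14, 9, 11]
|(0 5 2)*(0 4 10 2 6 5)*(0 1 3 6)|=15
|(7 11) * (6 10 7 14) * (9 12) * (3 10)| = |(3 10 7 11 14 6)(9 12)| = 6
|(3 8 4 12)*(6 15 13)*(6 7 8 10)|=9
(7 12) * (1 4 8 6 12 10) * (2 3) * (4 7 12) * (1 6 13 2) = (1 7 10 6 4 8 13 2 3) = [0, 7, 3, 1, 8, 5, 4, 10, 13, 9, 6, 11, 12, 2]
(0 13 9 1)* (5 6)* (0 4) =(0 13 9 1 4)(5 6) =[13, 4, 2, 3, 0, 6, 5, 7, 8, 1, 10, 11, 12, 9]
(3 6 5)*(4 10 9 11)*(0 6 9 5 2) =(0 6 2)(3 9 11 4 10 5) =[6, 1, 0, 9, 10, 3, 2, 7, 8, 11, 5, 4]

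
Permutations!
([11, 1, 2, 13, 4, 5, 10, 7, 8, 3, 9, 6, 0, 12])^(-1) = (0 12 13 3 9 10 6 11)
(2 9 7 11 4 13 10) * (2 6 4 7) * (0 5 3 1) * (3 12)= (0 5 12 3 1)(2 9)(4 13 10 6)(7 11)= [5, 0, 9, 1, 13, 12, 4, 11, 8, 2, 6, 7, 3, 10]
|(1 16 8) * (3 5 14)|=3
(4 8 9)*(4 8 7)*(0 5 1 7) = (0 5 1 7 4)(8 9) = [5, 7, 2, 3, 0, 1, 6, 4, 9, 8]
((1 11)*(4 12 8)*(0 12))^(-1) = ((0 12 8 4)(1 11))^(-1) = (0 4 8 12)(1 11)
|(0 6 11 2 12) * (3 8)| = |(0 6 11 2 12)(3 8)| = 10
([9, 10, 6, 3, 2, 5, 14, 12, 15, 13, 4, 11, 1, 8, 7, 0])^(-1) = (0 15 8 13 9)(1 12 7 14 6 2 4 10)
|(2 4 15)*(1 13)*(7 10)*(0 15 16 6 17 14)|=8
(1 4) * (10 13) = (1 4)(10 13) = [0, 4, 2, 3, 1, 5, 6, 7, 8, 9, 13, 11, 12, 10]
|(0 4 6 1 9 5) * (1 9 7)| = |(0 4 6 9 5)(1 7)| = 10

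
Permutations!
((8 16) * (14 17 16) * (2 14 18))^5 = (2 18 8 16 17 14)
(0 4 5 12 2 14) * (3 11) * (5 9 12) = [4, 1, 14, 11, 9, 5, 6, 7, 8, 12, 10, 3, 2, 13, 0] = (0 4 9 12 2 14)(3 11)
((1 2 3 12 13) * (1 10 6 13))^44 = (6 10 13) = ((1 2 3 12)(6 13 10))^44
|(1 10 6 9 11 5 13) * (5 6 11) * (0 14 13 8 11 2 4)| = 35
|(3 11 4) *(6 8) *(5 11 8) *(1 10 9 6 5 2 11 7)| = |(1 10 9 6 2 11 4 3 8 5 7)| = 11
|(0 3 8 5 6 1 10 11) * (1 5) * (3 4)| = 14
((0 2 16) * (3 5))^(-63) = ((0 2 16)(3 5))^(-63) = (16)(3 5)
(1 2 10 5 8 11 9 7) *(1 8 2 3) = [0, 3, 10, 1, 4, 2, 6, 8, 11, 7, 5, 9] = (1 3)(2 10 5)(7 8 11 9)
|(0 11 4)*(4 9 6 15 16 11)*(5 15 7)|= |(0 4)(5 15 16 11 9 6 7)|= 14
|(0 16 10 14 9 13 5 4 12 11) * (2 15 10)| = |(0 16 2 15 10 14 9 13 5 4 12 11)| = 12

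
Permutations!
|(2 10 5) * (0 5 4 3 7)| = |(0 5 2 10 4 3 7)| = 7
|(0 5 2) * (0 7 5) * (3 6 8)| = |(2 7 5)(3 6 8)| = 3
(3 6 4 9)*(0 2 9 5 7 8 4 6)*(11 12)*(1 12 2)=(0 1 12 11 2 9 3)(4 5 7 8)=[1, 12, 9, 0, 5, 7, 6, 8, 4, 3, 10, 2, 11]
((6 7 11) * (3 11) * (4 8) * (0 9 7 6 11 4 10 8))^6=(11)(0 9 7 3 4)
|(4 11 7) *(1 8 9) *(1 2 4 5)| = 8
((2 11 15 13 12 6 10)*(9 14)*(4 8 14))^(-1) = (2 10 6 12 13 15 11)(4 9 14 8)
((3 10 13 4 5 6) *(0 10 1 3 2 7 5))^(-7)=((0 10 13 4)(1 3)(2 7 5 6))^(-7)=(0 10 13 4)(1 3)(2 7 5 6)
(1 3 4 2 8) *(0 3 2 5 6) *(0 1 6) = (0 3 4 5)(1 2 8 6) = [3, 2, 8, 4, 5, 0, 1, 7, 6]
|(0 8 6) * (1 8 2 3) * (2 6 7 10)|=6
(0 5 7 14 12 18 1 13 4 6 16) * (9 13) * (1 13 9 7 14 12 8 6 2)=(0 5 14 8 6 16)(1 7 12 18 13 4 2)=[5, 7, 1, 3, 2, 14, 16, 12, 6, 9, 10, 11, 18, 4, 8, 15, 0, 17, 13]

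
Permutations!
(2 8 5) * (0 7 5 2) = (0 7 5)(2 8) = [7, 1, 8, 3, 4, 0, 6, 5, 2]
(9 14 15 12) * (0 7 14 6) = (0 7 14 15 12 9 6) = [7, 1, 2, 3, 4, 5, 0, 14, 8, 6, 10, 11, 9, 13, 15, 12]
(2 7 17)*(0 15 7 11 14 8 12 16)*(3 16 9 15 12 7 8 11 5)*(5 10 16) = (0 12 9 15 8 7 17 2 10 16)(3 5)(11 14) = [12, 1, 10, 5, 4, 3, 6, 17, 7, 15, 16, 14, 9, 13, 11, 8, 0, 2]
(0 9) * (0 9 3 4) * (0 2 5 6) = (9)(0 3 4 2 5 6) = [3, 1, 5, 4, 2, 6, 0, 7, 8, 9]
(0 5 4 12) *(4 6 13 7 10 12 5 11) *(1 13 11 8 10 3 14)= (0 8 10 12)(1 13 7 3 14)(4 5 6 11)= [8, 13, 2, 14, 5, 6, 11, 3, 10, 9, 12, 4, 0, 7, 1]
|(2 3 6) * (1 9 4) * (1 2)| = |(1 9 4 2 3 6)| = 6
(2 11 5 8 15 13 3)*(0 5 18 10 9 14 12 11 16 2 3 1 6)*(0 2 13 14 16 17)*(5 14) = (0 14 12 11 18 10 9 16 13 1 6 2 17)(5 8 15) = [14, 6, 17, 3, 4, 8, 2, 7, 15, 16, 9, 18, 11, 1, 12, 5, 13, 0, 10]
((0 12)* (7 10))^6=(12)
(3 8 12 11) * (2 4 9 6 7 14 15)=(2 4 9 6 7 14 15)(3 8 12 11)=[0, 1, 4, 8, 9, 5, 7, 14, 12, 6, 10, 3, 11, 13, 15, 2]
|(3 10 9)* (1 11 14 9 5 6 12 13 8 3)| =|(1 11 14 9)(3 10 5 6 12 13 8)| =28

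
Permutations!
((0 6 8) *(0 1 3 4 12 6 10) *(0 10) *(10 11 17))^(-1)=(1 8 6 12 4 3)(10 17 11)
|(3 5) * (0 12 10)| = 6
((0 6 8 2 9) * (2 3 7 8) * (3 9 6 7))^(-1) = ((0 7 8 9)(2 6))^(-1) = (0 9 8 7)(2 6)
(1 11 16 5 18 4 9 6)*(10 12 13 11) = (1 10 12 13 11 16 5 18 4 9 6) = [0, 10, 2, 3, 9, 18, 1, 7, 8, 6, 12, 16, 13, 11, 14, 15, 5, 17, 4]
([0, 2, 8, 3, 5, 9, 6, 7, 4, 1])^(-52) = (1 8 5)(2 4 9)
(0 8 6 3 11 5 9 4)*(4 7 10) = (0 8 6 3 11 5 9 7 10 4) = [8, 1, 2, 11, 0, 9, 3, 10, 6, 7, 4, 5]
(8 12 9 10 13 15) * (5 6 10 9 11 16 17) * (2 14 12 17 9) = [0, 1, 14, 3, 4, 6, 10, 7, 17, 2, 13, 16, 11, 15, 12, 8, 9, 5] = (2 14 12 11 16 9)(5 6 10 13 15 8 17)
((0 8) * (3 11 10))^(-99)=(11)(0 8)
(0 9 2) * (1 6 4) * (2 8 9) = (0 2)(1 6 4)(8 9) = [2, 6, 0, 3, 1, 5, 4, 7, 9, 8]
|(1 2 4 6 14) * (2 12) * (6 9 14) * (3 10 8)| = 6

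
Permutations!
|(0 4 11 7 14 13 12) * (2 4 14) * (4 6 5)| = |(0 14 13 12)(2 6 5 4 11 7)| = 12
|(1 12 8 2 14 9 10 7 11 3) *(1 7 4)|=|(1 12 8 2 14 9 10 4)(3 7 11)|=24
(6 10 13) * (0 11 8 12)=(0 11 8 12)(6 10 13)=[11, 1, 2, 3, 4, 5, 10, 7, 12, 9, 13, 8, 0, 6]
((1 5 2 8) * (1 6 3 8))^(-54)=(8)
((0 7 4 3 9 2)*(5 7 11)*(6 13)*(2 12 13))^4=(0 4 13 11 3 6 5 9 2 7 12)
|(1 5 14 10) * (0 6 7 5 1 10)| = |(0 6 7 5 14)| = 5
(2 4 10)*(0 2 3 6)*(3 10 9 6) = (10)(0 2 4 9 6) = [2, 1, 4, 3, 9, 5, 0, 7, 8, 6, 10]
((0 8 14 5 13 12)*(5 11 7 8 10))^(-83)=(0 5 12 10 13)(7 8 14 11)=((0 10 5 13 12)(7 8 14 11))^(-83)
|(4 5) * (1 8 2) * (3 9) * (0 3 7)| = |(0 3 9 7)(1 8 2)(4 5)| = 12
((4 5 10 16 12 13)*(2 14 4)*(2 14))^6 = (4 14 13 12 16 10 5)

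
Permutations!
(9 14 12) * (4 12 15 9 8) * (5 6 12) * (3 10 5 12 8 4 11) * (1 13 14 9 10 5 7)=(1 13 14 15 10 7)(3 5 6 8 11)(4 12)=[0, 13, 2, 5, 12, 6, 8, 1, 11, 9, 7, 3, 4, 14, 15, 10]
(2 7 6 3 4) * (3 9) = (2 7 6 9 3 4) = [0, 1, 7, 4, 2, 5, 9, 6, 8, 3]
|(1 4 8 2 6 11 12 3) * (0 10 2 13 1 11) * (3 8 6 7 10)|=9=|(0 3 11 12 8 13 1 4 6)(2 7 10)|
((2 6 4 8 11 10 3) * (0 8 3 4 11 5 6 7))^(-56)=((0 8 5 6 11 10 4 3 2 7))^(-56)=(0 11 2 5 4)(3 8 10 7 6)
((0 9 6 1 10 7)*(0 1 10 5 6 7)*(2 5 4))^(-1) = (0 10 6 5 2 4 1 7 9)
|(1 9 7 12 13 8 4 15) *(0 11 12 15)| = 12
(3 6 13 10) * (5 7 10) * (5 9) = (3 6 13 9 5 7 10) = [0, 1, 2, 6, 4, 7, 13, 10, 8, 5, 3, 11, 12, 9]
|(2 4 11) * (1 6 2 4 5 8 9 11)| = 8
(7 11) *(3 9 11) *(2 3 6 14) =(2 3 9 11 7 6 14) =[0, 1, 3, 9, 4, 5, 14, 6, 8, 11, 10, 7, 12, 13, 2]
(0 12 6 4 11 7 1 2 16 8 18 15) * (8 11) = (0 12 6 4 8 18 15)(1 2 16 11 7) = [12, 2, 16, 3, 8, 5, 4, 1, 18, 9, 10, 7, 6, 13, 14, 0, 11, 17, 15]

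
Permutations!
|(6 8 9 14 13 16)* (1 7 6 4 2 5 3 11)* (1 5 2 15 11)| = |(1 7 6 8 9 14 13 16 4 15 11 5 3)| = 13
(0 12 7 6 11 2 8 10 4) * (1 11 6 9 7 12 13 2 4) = (0 13 2 8 10 1 11 4)(7 9) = [13, 11, 8, 3, 0, 5, 6, 9, 10, 7, 1, 4, 12, 2]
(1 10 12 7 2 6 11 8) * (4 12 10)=(1 4 12 7 2 6 11 8)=[0, 4, 6, 3, 12, 5, 11, 2, 1, 9, 10, 8, 7]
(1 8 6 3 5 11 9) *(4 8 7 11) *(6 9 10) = (1 7 11 10 6 3 5 4 8 9) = [0, 7, 2, 5, 8, 4, 3, 11, 9, 1, 6, 10]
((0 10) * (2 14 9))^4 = ((0 10)(2 14 9))^4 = (2 14 9)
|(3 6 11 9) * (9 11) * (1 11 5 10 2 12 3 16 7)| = 11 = |(1 11 5 10 2 12 3 6 9 16 7)|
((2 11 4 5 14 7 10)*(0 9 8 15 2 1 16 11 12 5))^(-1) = (0 4 11 16 1 10 7 14 5 12 2 15 8 9)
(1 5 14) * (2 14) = (1 5 2 14) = [0, 5, 14, 3, 4, 2, 6, 7, 8, 9, 10, 11, 12, 13, 1]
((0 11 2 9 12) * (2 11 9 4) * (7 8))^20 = ((0 9 12)(2 4)(7 8))^20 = (0 12 9)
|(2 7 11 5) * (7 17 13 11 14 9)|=15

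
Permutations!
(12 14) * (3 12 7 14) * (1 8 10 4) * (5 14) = (1 8 10 4)(3 12)(5 14 7) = [0, 8, 2, 12, 1, 14, 6, 5, 10, 9, 4, 11, 3, 13, 7]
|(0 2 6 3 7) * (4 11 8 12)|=20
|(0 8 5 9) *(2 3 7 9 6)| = |(0 8 5 6 2 3 7 9)| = 8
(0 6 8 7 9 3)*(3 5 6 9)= (0 9 5 6 8 7 3)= [9, 1, 2, 0, 4, 6, 8, 3, 7, 5]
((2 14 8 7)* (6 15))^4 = (15)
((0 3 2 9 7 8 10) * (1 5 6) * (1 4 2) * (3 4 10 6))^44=(0 7)(1 3 5)(2 6)(4 8)(9 10)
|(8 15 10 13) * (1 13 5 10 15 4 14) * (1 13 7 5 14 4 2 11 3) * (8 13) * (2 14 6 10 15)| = 14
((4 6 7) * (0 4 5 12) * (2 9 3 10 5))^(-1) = ((0 4 6 7 2 9 3 10 5 12))^(-1) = (0 12 5 10 3 9 2 7 6 4)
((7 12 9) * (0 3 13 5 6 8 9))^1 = (0 3 13 5 6 8 9 7 12)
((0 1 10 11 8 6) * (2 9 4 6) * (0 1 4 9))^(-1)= (0 2 8 11 10 1 6 4)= ((0 4 6 1 10 11 8 2))^(-1)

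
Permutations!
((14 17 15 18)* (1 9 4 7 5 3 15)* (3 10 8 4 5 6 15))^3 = (1 10 7 18)(4 15 17 5)(6 14 9 8)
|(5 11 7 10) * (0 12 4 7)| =|(0 12 4 7 10 5 11)| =7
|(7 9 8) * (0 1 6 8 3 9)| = |(0 1 6 8 7)(3 9)| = 10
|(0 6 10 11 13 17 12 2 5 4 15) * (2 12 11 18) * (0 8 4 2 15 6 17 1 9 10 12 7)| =|(0 17 11 13 1 9 10 18 15 8 4 6 12 7)(2 5)| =14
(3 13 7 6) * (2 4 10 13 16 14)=(2 4 10 13 7 6 3 16 14)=[0, 1, 4, 16, 10, 5, 3, 6, 8, 9, 13, 11, 12, 7, 2, 15, 14]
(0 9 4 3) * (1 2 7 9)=(0 1 2 7 9 4 3)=[1, 2, 7, 0, 3, 5, 6, 9, 8, 4]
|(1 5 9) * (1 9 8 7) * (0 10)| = 4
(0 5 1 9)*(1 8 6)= (0 5 8 6 1 9)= [5, 9, 2, 3, 4, 8, 1, 7, 6, 0]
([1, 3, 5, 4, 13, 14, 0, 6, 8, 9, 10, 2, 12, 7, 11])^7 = (2 11 14 5)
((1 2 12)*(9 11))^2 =(1 12 2)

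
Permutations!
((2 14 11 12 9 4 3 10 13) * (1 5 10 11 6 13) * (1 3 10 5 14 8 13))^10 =(1 14 6)(2 8 13)(3 4 12)(9 11 10)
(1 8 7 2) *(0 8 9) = (0 8 7 2 1 9) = [8, 9, 1, 3, 4, 5, 6, 2, 7, 0]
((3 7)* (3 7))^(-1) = ((7))^(-1) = (7)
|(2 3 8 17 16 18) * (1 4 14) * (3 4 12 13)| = |(1 12 13 3 8 17 16 18 2 4 14)| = 11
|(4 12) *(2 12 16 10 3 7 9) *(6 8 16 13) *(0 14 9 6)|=42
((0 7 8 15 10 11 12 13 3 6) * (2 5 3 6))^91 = (0 7 8 15 10 11 12 13 6)(2 5 3)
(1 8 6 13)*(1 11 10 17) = (1 8 6 13 11 10 17) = [0, 8, 2, 3, 4, 5, 13, 7, 6, 9, 17, 10, 12, 11, 14, 15, 16, 1]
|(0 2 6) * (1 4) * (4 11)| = 3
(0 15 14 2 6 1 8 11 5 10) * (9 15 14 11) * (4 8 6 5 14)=(0 4 8 9 15 11 14 2 5 10)(1 6)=[4, 6, 5, 3, 8, 10, 1, 7, 9, 15, 0, 14, 12, 13, 2, 11]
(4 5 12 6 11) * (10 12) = (4 5 10 12 6 11) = [0, 1, 2, 3, 5, 10, 11, 7, 8, 9, 12, 4, 6]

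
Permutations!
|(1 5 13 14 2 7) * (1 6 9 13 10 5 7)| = 14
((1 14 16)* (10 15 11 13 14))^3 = ((1 10 15 11 13 14 16))^3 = (1 11 16 15 14 10 13)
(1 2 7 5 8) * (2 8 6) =(1 8)(2 7 5 6) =[0, 8, 7, 3, 4, 6, 2, 5, 1]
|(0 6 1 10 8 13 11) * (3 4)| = 14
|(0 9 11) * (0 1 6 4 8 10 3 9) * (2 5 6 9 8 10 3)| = |(1 9 11)(2 5 6 4 10)(3 8)| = 30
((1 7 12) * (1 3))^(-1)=((1 7 12 3))^(-1)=(1 3 12 7)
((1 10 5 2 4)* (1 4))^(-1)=((1 10 5 2))^(-1)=(1 2 5 10)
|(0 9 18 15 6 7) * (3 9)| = 7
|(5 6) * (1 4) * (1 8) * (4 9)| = 4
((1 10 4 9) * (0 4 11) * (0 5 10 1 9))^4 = ((0 4)(5 10 11))^4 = (5 10 11)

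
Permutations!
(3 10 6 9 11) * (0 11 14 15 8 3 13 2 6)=[11, 1, 6, 10, 4, 5, 9, 7, 3, 14, 0, 13, 12, 2, 15, 8]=(0 11 13 2 6 9 14 15 8 3 10)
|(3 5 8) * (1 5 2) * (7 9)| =|(1 5 8 3 2)(7 9)| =10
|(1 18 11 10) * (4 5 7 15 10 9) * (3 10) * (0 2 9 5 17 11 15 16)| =45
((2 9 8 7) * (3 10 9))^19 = ((2 3 10 9 8 7))^19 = (2 3 10 9 8 7)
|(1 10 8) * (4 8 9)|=|(1 10 9 4 8)|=5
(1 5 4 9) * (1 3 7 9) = (1 5 4)(3 7 9) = [0, 5, 2, 7, 1, 4, 6, 9, 8, 3]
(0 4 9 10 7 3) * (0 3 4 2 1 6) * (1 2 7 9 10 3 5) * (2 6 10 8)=(0 7 4 8 2 6)(1 10 9 3 5)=[7, 10, 6, 5, 8, 1, 0, 4, 2, 3, 9]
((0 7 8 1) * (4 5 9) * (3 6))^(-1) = (0 1 8 7)(3 6)(4 9 5)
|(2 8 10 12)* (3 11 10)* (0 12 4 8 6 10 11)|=|(0 12 2 6 10 4 8 3)|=8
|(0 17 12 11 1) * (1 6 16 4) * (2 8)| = 8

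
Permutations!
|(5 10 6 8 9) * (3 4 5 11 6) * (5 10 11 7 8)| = |(3 4 10)(5 11 6)(7 8 9)| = 3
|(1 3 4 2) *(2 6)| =|(1 3 4 6 2)| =5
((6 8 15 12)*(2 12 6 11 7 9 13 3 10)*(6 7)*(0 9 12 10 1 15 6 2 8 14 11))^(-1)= ((0 9 13 3 1 15 7 12)(2 10 8 6 14 11))^(-1)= (0 12 7 15 1 3 13 9)(2 11 14 6 8 10)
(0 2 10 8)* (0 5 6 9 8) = (0 2 10)(5 6 9 8) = [2, 1, 10, 3, 4, 6, 9, 7, 5, 8, 0]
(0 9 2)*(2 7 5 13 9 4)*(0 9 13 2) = (13)(0 4)(2 9 7 5) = [4, 1, 9, 3, 0, 2, 6, 5, 8, 7, 10, 11, 12, 13]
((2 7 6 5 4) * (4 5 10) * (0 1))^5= (10)(0 1)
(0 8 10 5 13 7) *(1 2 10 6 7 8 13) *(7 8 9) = (0 13 9 7)(1 2 10 5)(6 8) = [13, 2, 10, 3, 4, 1, 8, 0, 6, 7, 5, 11, 12, 9]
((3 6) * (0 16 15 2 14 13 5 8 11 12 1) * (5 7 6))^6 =((0 16 15 2 14 13 7 6 3 5 8 11 12 1))^6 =(0 7 12 14 8 15 3)(1 13 11 2 5 16 6)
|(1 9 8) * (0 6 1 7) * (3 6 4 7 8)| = |(0 4 7)(1 9 3 6)| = 12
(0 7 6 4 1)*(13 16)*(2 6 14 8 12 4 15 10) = (0 7 14 8 12 4 1)(2 6 15 10)(13 16) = [7, 0, 6, 3, 1, 5, 15, 14, 12, 9, 2, 11, 4, 16, 8, 10, 13]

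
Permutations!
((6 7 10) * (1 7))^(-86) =((1 7 10 6))^(-86) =(1 10)(6 7)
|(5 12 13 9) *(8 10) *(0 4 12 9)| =4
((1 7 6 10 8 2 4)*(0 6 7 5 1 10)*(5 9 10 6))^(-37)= (0 6 4 2 8 10 9 1 5)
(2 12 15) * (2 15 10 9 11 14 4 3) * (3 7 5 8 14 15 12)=(2 3)(4 7 5 8 14)(9 11 15 12 10)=[0, 1, 3, 2, 7, 8, 6, 5, 14, 11, 9, 15, 10, 13, 4, 12]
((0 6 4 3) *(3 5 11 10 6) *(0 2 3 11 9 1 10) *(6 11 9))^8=(0 10 9 11 1)(4 6 5)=((0 9 1 10 11)(2 3)(4 5 6))^8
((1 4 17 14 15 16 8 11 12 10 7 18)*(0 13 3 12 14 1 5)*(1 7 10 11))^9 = (0 1 12 7 15)(3 17 14 5 8)(4 11 18 16 13)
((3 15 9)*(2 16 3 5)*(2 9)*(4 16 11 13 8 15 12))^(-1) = ((2 11 13 8 15)(3 12 4 16)(5 9))^(-1) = (2 15 8 13 11)(3 16 4 12)(5 9)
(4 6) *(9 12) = (4 6)(9 12) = [0, 1, 2, 3, 6, 5, 4, 7, 8, 12, 10, 11, 9]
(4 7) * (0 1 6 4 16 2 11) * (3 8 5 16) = (0 1 6 4 7 3 8 5 16 2 11) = [1, 6, 11, 8, 7, 16, 4, 3, 5, 9, 10, 0, 12, 13, 14, 15, 2]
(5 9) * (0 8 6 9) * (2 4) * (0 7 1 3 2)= (0 8 6 9 5 7 1 3 2 4)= [8, 3, 4, 2, 0, 7, 9, 1, 6, 5]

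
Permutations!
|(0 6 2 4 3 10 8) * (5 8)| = |(0 6 2 4 3 10 5 8)| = 8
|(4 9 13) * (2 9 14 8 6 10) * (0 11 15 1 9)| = 12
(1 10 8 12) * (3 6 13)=(1 10 8 12)(3 6 13)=[0, 10, 2, 6, 4, 5, 13, 7, 12, 9, 8, 11, 1, 3]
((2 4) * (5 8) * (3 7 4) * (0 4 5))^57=(0 4 2 3 7 5 8)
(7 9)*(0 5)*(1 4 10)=(0 5)(1 4 10)(7 9)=[5, 4, 2, 3, 10, 0, 6, 9, 8, 7, 1]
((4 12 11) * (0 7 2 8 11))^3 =(0 8 12 2 4 7 11)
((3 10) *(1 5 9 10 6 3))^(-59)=((1 5 9 10)(3 6))^(-59)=(1 5 9 10)(3 6)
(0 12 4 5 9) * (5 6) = (0 12 4 6 5 9) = [12, 1, 2, 3, 6, 9, 5, 7, 8, 0, 10, 11, 4]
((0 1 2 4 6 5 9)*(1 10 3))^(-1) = (0 9 5 6 4 2 1 3 10)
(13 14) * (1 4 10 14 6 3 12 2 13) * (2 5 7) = [0, 4, 13, 12, 10, 7, 3, 2, 8, 9, 14, 11, 5, 6, 1] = (1 4 10 14)(2 13 6 3 12 5 7)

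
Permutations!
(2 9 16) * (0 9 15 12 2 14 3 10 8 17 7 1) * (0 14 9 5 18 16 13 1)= (0 5 18 16 9 13 1 14 3 10 8 17 7)(2 15 12)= [5, 14, 15, 10, 4, 18, 6, 0, 17, 13, 8, 11, 2, 1, 3, 12, 9, 7, 16]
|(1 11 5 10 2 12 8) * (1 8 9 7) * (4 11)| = 9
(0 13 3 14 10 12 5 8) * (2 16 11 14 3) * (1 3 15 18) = (0 13 2 16 11 14 10 12 5 8)(1 3 15 18) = [13, 3, 16, 15, 4, 8, 6, 7, 0, 9, 12, 14, 5, 2, 10, 18, 11, 17, 1]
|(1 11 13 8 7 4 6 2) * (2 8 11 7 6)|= |(1 7 4 2)(6 8)(11 13)|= 4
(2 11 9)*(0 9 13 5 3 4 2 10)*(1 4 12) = [9, 4, 11, 12, 2, 3, 6, 7, 8, 10, 0, 13, 1, 5] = (0 9 10)(1 4 2 11 13 5 3 12)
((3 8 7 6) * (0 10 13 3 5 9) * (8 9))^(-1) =((0 10 13 3 9)(5 8 7 6))^(-1) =(0 9 3 13 10)(5 6 7 8)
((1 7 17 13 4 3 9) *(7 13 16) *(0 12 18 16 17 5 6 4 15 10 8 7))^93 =(0 12 18 16)(1 7 9 8 3 10 4 15 6 13 5)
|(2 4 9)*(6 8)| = 6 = |(2 4 9)(6 8)|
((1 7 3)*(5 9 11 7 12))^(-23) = ((1 12 5 9 11 7 3))^(-23) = (1 7 9 12 3 11 5)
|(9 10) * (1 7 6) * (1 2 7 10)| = 3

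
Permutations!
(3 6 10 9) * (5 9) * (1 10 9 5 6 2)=[0, 10, 1, 2, 4, 5, 9, 7, 8, 3, 6]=(1 10 6 9 3 2)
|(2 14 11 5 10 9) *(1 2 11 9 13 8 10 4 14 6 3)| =60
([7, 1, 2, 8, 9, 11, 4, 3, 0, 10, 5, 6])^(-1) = (0 8 3 7)(4 6 11 5 10 9)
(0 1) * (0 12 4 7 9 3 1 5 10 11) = (0 5 10 11)(1 12 4 7 9 3) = [5, 12, 2, 1, 7, 10, 6, 9, 8, 3, 11, 0, 4]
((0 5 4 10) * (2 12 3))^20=((0 5 4 10)(2 12 3))^20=(2 3 12)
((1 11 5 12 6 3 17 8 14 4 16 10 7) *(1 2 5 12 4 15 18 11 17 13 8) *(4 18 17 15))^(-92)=(1 15 17)(2 3 10 12 4 18 8)(5 13 7 6 16 11 14)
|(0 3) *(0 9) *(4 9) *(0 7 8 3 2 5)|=15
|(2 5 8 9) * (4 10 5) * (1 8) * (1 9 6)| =15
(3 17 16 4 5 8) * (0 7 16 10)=(0 7 16 4 5 8 3 17 10)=[7, 1, 2, 17, 5, 8, 6, 16, 3, 9, 0, 11, 12, 13, 14, 15, 4, 10]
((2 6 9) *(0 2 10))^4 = (0 10 9 6 2)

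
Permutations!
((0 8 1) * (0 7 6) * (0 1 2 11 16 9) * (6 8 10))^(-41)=(0 9 16 11 2 8 7 1 6 10)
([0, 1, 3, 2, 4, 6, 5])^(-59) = [0, 1, 3, 2, 4, 6, 5]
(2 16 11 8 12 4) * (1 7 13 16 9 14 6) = (1 7 13 16 11 8 12 4 2 9 14 6) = [0, 7, 9, 3, 2, 5, 1, 13, 12, 14, 10, 8, 4, 16, 6, 15, 11]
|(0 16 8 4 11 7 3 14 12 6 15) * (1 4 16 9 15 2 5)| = |(0 9 15)(1 4 11 7 3 14 12 6 2 5)(8 16)| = 30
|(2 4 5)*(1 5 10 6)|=6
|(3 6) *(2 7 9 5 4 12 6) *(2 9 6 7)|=7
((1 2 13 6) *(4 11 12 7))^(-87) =(1 2 13 6)(4 11 12 7)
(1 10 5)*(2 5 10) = (10)(1 2 5) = [0, 2, 5, 3, 4, 1, 6, 7, 8, 9, 10]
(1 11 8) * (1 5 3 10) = (1 11 8 5 3 10) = [0, 11, 2, 10, 4, 3, 6, 7, 5, 9, 1, 8]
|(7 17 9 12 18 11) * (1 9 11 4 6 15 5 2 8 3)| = |(1 9 12 18 4 6 15 5 2 8 3)(7 17 11)| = 33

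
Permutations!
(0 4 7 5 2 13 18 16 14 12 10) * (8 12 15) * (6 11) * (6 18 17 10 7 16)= [4, 1, 13, 3, 16, 2, 11, 5, 12, 9, 0, 18, 7, 17, 15, 8, 14, 10, 6]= (0 4 16 14 15 8 12 7 5 2 13 17 10)(6 11 18)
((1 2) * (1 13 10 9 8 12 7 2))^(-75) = (2 10 8 7 13 9 12)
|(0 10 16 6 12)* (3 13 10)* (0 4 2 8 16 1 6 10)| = 24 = |(0 3 13)(1 6 12 4 2 8 16 10)|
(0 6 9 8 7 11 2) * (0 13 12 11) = [6, 1, 13, 3, 4, 5, 9, 0, 7, 8, 10, 2, 11, 12] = (0 6 9 8 7)(2 13 12 11)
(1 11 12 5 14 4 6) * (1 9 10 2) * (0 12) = (0 12 5 14 4 6 9 10 2 1 11) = [12, 11, 1, 3, 6, 14, 9, 7, 8, 10, 2, 0, 5, 13, 4]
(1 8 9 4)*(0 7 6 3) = (0 7 6 3)(1 8 9 4) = [7, 8, 2, 0, 1, 5, 3, 6, 9, 4]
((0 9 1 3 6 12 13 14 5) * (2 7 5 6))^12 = (14)(0 7 3 9 5 2 1) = ((0 9 1 3 2 7 5)(6 12 13 14))^12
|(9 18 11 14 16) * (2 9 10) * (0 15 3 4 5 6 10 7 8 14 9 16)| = |(0 15 3 4 5 6 10 2 16 7 8 14)(9 18 11)| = 12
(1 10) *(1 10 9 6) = (10)(1 9 6) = [0, 9, 2, 3, 4, 5, 1, 7, 8, 6, 10]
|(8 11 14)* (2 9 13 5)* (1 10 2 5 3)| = 6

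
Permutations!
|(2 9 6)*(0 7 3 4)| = |(0 7 3 4)(2 9 6)| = 12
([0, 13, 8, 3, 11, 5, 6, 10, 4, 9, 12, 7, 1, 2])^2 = (1 2 4 7 12 13 8 11 10)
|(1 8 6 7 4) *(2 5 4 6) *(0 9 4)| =14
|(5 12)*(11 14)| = |(5 12)(11 14)| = 2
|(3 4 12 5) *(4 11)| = |(3 11 4 12 5)| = 5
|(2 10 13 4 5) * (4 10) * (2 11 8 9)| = 6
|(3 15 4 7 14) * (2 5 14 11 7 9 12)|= 8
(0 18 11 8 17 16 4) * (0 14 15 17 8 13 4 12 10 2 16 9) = (0 18 11 13 4 14 15 17 9)(2 16 12 10) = [18, 1, 16, 3, 14, 5, 6, 7, 8, 0, 2, 13, 10, 4, 15, 17, 12, 9, 11]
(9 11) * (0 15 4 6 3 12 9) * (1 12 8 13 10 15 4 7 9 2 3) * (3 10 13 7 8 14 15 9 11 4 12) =(0 12 2 10 9 4 6 1 3 14 15 8 7 11) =[12, 3, 10, 14, 6, 5, 1, 11, 7, 4, 9, 0, 2, 13, 15, 8]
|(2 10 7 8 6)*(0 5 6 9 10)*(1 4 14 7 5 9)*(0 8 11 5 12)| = 36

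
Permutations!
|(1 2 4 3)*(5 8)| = |(1 2 4 3)(5 8)| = 4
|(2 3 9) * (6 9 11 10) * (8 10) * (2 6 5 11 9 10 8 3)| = |(3 9 6 10 5 11)| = 6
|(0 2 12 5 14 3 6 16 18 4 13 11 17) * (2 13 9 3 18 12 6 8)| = |(0 13 11 17)(2 6 16 12 5 14 18 4 9 3 8)| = 44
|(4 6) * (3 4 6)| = 2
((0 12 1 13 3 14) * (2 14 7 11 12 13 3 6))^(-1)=(0 14 2 6 13)(1 12 11 7 3)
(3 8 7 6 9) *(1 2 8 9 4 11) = (1 2 8 7 6 4 11)(3 9) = [0, 2, 8, 9, 11, 5, 4, 6, 7, 3, 10, 1]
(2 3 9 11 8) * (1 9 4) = (1 9 11 8 2 3 4) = [0, 9, 3, 4, 1, 5, 6, 7, 2, 11, 10, 8]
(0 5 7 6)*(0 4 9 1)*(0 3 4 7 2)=[5, 3, 0, 4, 9, 2, 7, 6, 8, 1]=(0 5 2)(1 3 4 9)(6 7)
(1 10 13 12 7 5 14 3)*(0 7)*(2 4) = (0 7 5 14 3 1 10 13 12)(2 4) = [7, 10, 4, 1, 2, 14, 6, 5, 8, 9, 13, 11, 0, 12, 3]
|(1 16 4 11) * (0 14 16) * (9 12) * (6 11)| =14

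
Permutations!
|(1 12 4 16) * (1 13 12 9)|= |(1 9)(4 16 13 12)|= 4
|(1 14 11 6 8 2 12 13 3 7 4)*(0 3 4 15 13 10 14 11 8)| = 45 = |(0 3 7 15 13 4 1 11 6)(2 12 10 14 8)|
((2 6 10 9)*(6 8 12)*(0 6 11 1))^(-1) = (0 1 11 12 8 2 9 10 6)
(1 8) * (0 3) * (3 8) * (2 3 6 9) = (0 8 1 6 9 2 3) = [8, 6, 3, 0, 4, 5, 9, 7, 1, 2]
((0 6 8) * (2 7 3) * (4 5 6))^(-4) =(0 4 5 6 8)(2 3 7)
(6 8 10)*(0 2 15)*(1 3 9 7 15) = [2, 3, 1, 9, 4, 5, 8, 15, 10, 7, 6, 11, 12, 13, 14, 0] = (0 2 1 3 9 7 15)(6 8 10)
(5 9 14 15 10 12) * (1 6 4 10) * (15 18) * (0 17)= (0 17)(1 6 4 10 12 5 9 14 18 15)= [17, 6, 2, 3, 10, 9, 4, 7, 8, 14, 12, 11, 5, 13, 18, 1, 16, 0, 15]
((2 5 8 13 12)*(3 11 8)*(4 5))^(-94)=(2 5 11 13)(3 8 12 4)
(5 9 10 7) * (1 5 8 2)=[0, 5, 1, 3, 4, 9, 6, 8, 2, 10, 7]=(1 5 9 10 7 8 2)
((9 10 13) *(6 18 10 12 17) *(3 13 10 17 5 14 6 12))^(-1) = (3 9 13)(5 12 17 18 6 14)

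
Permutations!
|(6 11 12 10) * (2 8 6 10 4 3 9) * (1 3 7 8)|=|(1 3 9 2)(4 7 8 6 11 12)|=12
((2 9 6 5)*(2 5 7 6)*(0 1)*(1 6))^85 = ((0 6 7 1)(2 9))^85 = (0 6 7 1)(2 9)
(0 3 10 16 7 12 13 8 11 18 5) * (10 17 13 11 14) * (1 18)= (0 3 17 13 8 14 10 16 7 12 11 1 18 5)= [3, 18, 2, 17, 4, 0, 6, 12, 14, 9, 16, 1, 11, 8, 10, 15, 7, 13, 5]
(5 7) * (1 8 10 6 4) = (1 8 10 6 4)(5 7) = [0, 8, 2, 3, 1, 7, 4, 5, 10, 9, 6]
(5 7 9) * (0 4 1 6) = (0 4 1 6)(5 7 9) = [4, 6, 2, 3, 1, 7, 0, 9, 8, 5]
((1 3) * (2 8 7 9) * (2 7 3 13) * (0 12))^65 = ((0 12)(1 13 2 8 3)(7 9))^65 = (13)(0 12)(7 9)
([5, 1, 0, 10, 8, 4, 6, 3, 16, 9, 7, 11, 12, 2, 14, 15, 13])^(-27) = [5, 1, 0, 3, 8, 4, 6, 7, 16, 9, 10, 11, 12, 2, 14, 15, 13]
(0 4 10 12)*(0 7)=(0 4 10 12 7)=[4, 1, 2, 3, 10, 5, 6, 0, 8, 9, 12, 11, 7]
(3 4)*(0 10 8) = (0 10 8)(3 4) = [10, 1, 2, 4, 3, 5, 6, 7, 0, 9, 8]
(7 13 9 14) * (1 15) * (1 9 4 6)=(1 15 9 14 7 13 4 6)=[0, 15, 2, 3, 6, 5, 1, 13, 8, 14, 10, 11, 12, 4, 7, 9]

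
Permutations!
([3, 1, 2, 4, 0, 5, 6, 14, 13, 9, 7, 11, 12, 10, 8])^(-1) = [4, 1, 2, 0, 3, 5, 6, 10, 14, 9, 13, 11, 12, 8, 7]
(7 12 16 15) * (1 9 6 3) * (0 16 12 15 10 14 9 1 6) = [16, 1, 2, 6, 4, 5, 3, 15, 8, 0, 14, 11, 12, 13, 9, 7, 10] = (0 16 10 14 9)(3 6)(7 15)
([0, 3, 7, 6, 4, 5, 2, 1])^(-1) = [0, 7, 6, 1, 4, 5, 3, 2]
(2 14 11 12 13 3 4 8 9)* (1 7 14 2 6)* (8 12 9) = (1 7 14 11 9 6)(3 4 12 13) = [0, 7, 2, 4, 12, 5, 1, 14, 8, 6, 10, 9, 13, 3, 11]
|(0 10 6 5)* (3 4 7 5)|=|(0 10 6 3 4 7 5)|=7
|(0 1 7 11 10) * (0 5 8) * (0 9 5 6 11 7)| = |(0 1)(5 8 9)(6 11 10)| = 6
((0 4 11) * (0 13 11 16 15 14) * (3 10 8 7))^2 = (0 16 14 4 15)(3 8)(7 10)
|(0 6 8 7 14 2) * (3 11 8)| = 8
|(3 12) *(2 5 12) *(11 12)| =5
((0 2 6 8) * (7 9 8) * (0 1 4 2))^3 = ((1 4 2 6 7 9 8))^3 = (1 6 8 2 9 4 7)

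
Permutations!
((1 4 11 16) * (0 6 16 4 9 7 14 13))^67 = (0 1 14 6 9 13 16 7)(4 11)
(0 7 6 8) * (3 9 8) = (0 7 6 3 9 8) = [7, 1, 2, 9, 4, 5, 3, 6, 0, 8]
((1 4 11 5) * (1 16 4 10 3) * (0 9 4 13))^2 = (0 4 5 13 9 11 16)(1 3 10)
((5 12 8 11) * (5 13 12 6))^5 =(5 6)(8 11 13 12)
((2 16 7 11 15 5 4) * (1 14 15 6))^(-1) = (1 6 11 7 16 2 4 5 15 14)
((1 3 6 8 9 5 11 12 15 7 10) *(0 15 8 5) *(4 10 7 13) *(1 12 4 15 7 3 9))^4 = (15)(0 5 12)(1 3 4)(6 10 9)(7 11 8) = ((0 7 3 6 5 11 4 10 12 8 1 9)(13 15))^4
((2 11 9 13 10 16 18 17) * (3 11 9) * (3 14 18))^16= ((2 9 13 10 16 3 11 14 18 17))^16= (2 11 13 18 16)(3 9 14 10 17)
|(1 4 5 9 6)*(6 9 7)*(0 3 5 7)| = 12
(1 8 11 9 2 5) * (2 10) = (1 8 11 9 10 2 5) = [0, 8, 5, 3, 4, 1, 6, 7, 11, 10, 2, 9]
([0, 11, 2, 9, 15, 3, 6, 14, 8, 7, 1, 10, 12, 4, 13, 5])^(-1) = (1 10 11)(3 5 15 4 13 14 7 9)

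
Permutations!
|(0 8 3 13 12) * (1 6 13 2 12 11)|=|(0 8 3 2 12)(1 6 13 11)|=20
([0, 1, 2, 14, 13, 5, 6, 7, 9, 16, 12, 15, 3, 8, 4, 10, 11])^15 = (3 8 15 14 9 10 4 16 12 13 11)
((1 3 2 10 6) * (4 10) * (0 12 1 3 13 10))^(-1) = (0 4 2 3 6 10 13 1 12)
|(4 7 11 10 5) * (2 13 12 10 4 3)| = |(2 13 12 10 5 3)(4 7 11)| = 6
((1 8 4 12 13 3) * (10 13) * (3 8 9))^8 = ((1 9 3)(4 12 10 13 8))^8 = (1 3 9)(4 13 12 8 10)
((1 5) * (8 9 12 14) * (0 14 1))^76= ((0 14 8 9 12 1 5))^76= (0 5 1 12 9 8 14)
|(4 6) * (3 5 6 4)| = 3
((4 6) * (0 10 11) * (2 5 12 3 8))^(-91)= ((0 10 11)(2 5 12 3 8)(4 6))^(-91)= (0 11 10)(2 8 3 12 5)(4 6)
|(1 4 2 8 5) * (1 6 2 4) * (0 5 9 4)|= 7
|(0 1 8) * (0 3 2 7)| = |(0 1 8 3 2 7)| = 6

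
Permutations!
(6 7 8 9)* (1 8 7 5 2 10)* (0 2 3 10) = (0 2)(1 8 9 6 5 3 10) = [2, 8, 0, 10, 4, 3, 5, 7, 9, 6, 1]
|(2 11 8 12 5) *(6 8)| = |(2 11 6 8 12 5)| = 6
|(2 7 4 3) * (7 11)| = 5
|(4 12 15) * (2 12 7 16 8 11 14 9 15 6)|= |(2 12 6)(4 7 16 8 11 14 9 15)|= 24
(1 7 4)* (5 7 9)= [0, 9, 2, 3, 1, 7, 6, 4, 8, 5]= (1 9 5 7 4)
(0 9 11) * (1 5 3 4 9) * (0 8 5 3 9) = (0 1 3 4)(5 9 11 8) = [1, 3, 2, 4, 0, 9, 6, 7, 5, 11, 10, 8]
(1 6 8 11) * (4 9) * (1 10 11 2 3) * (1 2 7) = (1 6 8 7)(2 3)(4 9)(10 11) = [0, 6, 3, 2, 9, 5, 8, 1, 7, 4, 11, 10]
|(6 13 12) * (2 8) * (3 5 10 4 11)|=30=|(2 8)(3 5 10 4 11)(6 13 12)|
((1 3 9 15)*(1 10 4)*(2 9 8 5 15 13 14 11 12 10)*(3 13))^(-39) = ((1 13 14 11 12 10 4)(2 9 3 8 5 15))^(-39) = (1 11 4 14 10 13 12)(2 8)(3 15)(5 9)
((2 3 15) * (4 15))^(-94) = (2 4)(3 15)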